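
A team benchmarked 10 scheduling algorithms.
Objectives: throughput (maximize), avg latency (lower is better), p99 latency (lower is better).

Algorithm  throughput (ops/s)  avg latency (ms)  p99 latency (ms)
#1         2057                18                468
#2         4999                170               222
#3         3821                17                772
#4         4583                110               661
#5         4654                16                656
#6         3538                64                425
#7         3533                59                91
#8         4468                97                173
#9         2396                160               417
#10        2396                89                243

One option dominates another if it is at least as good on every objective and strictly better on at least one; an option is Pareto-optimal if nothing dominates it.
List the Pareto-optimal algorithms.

#1: not dominated.
#2: not dominated (best throughput).
#3: dominated by #5 (throughput 4654≥3821, avg latency 16≤17, p99 latency 656≤772).
#4: dominated by #5 (throughput 4654≥4583, avg latency 16≤110, p99 latency 656≤661).
#5: not dominated (best avg latency).
#6: not dominated.
#7: not dominated (best p99 latency).
#8: not dominated.
#9: dominated by #7 (throughput 3533≥2396, avg latency 59≤160, p99 latency 91≤417).
#10: dominated by #7 (throughput 3533≥2396, avg latency 59≤89, p99 latency 91≤243).

#1, #2, #5, #6, #7, #8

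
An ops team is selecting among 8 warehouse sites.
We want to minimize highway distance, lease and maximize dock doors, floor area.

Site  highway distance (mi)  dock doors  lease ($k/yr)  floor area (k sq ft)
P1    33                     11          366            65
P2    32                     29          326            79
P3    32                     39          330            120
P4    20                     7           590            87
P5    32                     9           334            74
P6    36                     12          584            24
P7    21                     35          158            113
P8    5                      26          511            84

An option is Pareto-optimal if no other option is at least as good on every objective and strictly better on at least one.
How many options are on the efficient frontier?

P1: dominated by P2 (highway distance 32≤33, dock doors 29≥11, lease 326≤366, floor area 79≥65).
P2: dominated by P7 (highway distance 21≤32, dock doors 35≥29, lease 158≤326, floor area 113≥79).
P3: not dominated (best dock doors).
P4: not dominated.
P5: dominated by P2 (highway distance 32≤32, dock doors 29≥9, lease 326≤334, floor area 79≥74).
P6: dominated by P2 (highway distance 32≤36, dock doors 29≥12, lease 326≤584, floor area 79≥24).
P7: not dominated (best lease).
P8: not dominated (best highway distance).
Pareto-optimal: P3, P4, P7, P8 → 4.

4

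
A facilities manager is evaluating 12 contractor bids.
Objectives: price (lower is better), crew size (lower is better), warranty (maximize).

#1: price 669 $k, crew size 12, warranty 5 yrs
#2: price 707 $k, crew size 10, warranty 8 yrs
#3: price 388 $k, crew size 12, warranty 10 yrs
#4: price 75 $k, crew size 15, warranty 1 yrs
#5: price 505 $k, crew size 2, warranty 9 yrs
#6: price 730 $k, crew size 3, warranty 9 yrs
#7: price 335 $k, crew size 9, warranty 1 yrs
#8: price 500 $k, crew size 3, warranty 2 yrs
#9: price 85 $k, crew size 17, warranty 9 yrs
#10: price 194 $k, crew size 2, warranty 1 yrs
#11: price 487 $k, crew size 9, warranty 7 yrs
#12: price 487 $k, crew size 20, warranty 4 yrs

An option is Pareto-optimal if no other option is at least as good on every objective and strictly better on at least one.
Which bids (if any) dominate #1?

#3, #5, #11

#3: price 388≤669, crew size 12≤12, warranty 10≥5 — dominates #1.
#5: price 505≤669, crew size 2≤12, warranty 9≥5 — dominates #1.
#11: price 487≤669, crew size 9≤12, warranty 7≥5 — dominates #1.
Others (#2, #4, #6, #7, #8, #9, #10, #12) are each worse than #1 on at least one objective.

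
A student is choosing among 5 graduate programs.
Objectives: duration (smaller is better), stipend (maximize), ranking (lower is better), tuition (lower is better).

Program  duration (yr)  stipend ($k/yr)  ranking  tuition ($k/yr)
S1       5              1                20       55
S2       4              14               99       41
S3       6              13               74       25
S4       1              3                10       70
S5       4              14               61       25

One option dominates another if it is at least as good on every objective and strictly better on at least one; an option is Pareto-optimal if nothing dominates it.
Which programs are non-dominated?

S1: not dominated.
S2: dominated by S5 (duration 4≤4, stipend 14≥14, ranking 61≤99, tuition 25≤41).
S3: dominated by S5 (duration 4≤6, stipend 14≥13, ranking 61≤74, tuition 25≤25).
S4: not dominated (best duration).
S5: not dominated.

S1, S4, S5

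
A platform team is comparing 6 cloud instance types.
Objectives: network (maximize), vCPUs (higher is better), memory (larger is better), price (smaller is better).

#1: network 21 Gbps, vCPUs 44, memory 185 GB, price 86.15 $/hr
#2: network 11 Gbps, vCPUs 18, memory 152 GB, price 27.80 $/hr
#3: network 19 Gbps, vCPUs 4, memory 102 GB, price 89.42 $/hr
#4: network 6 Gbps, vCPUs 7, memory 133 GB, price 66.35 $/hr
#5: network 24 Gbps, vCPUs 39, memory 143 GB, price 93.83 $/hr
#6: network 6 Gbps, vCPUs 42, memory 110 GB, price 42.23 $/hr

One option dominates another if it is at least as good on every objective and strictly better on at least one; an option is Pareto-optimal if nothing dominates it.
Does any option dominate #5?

No

#1: worse on network (21 vs 24).
#2: worse on network (11 vs 24).
#3: worse on network (19 vs 24).
#4: worse on network (6 vs 24).
#6: worse on network (6 vs 24).
No option is at least as good as #5 on every objective and strictly better on one.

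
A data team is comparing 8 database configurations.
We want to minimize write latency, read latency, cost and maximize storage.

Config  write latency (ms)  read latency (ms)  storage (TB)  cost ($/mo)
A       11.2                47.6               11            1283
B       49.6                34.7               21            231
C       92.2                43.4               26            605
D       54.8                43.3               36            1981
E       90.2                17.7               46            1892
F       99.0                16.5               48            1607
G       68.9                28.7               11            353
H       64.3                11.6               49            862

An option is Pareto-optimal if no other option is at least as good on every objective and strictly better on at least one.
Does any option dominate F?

Yes

H vs F: write latency 64.3≤99.0, read latency 11.6≤16.5, storage 49≥48, cost 862≤1607 — H is at least as good on every objective and strictly better on at least one, so H dominates F.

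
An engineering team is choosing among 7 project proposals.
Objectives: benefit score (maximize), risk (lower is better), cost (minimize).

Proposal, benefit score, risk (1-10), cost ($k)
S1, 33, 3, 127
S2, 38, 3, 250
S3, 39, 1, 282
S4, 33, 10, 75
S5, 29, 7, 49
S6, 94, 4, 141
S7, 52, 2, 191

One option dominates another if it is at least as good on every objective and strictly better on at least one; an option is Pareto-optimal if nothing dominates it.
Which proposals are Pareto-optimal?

S1, S3, S4, S5, S6, S7

S1: not dominated.
S2: dominated by S7 (benefit score 52≥38, risk 2≤3, cost 191≤250).
S3: not dominated (best risk).
S4: not dominated.
S5: not dominated (best cost).
S6: not dominated (best benefit score).
S7: not dominated.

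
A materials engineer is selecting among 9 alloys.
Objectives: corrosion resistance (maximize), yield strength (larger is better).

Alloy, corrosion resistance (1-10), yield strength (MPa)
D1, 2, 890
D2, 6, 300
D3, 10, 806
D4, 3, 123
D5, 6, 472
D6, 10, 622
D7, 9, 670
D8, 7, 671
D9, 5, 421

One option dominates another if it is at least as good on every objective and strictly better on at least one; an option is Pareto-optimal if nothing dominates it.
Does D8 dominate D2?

Yes

D8 vs D2: corrosion resistance 7≥6, yield strength 671≥300 — D8 is at least as good on every objective with at least one strict improvement.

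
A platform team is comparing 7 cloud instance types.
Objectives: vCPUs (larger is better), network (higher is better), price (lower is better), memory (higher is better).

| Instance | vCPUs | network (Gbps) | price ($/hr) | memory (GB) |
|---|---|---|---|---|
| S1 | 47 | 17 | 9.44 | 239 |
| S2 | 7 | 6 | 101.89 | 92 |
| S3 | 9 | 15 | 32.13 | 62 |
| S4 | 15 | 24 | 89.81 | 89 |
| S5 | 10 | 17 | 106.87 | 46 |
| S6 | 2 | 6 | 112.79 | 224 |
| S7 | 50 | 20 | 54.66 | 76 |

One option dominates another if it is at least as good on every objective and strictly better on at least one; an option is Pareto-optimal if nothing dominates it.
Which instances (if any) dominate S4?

S1: worse on network (17 vs 24).
S2: worse on vCPUs (7 vs 15).
S3: worse on vCPUs (9 vs 15).
S5: worse on vCPUs (10 vs 15).
S6: worse on vCPUs (2 vs 15).
S7: worse on network (20 vs 24).
No option dominates S4.

none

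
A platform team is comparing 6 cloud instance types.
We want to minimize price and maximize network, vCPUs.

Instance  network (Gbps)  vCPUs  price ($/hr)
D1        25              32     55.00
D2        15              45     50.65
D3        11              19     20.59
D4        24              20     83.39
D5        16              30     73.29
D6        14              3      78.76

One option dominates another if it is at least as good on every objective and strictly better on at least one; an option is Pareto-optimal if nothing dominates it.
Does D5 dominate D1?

D5 vs D1: D5 is worse on network (16 vs 25), so it does not dominate D1.

No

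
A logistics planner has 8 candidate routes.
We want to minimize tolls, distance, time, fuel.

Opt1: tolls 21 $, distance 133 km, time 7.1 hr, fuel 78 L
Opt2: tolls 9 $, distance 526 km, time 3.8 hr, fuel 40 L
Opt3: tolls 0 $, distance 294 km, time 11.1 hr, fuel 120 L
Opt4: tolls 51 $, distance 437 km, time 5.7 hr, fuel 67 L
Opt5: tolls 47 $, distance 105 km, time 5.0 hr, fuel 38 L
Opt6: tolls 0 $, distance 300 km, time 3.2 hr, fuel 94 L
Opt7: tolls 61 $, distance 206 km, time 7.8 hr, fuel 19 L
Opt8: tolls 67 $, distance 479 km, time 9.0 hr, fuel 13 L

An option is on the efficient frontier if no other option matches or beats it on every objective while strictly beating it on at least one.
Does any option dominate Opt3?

Opt1: worse on tolls (21 vs 0).
Opt2: worse on tolls (9 vs 0).
Opt4: worse on tolls (51 vs 0).
Opt5: worse on tolls (47 vs 0).
Opt6: worse on distance (300 vs 294).
Opt7: worse on tolls (61 vs 0).
Opt8: worse on tolls (67 vs 0).
No option is at least as good as Opt3 on every objective and strictly better on one.

No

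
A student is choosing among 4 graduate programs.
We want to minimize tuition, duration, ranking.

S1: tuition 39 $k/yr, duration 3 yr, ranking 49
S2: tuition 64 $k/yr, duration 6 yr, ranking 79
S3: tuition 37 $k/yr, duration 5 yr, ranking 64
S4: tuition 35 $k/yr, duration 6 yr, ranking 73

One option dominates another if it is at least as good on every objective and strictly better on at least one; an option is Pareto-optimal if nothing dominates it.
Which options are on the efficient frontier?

S1, S3, S4

S1: not dominated (best duration).
S2: dominated by S1 (tuition 39≤64, duration 3≤6, ranking 49≤79).
S3: not dominated.
S4: not dominated (best tuition).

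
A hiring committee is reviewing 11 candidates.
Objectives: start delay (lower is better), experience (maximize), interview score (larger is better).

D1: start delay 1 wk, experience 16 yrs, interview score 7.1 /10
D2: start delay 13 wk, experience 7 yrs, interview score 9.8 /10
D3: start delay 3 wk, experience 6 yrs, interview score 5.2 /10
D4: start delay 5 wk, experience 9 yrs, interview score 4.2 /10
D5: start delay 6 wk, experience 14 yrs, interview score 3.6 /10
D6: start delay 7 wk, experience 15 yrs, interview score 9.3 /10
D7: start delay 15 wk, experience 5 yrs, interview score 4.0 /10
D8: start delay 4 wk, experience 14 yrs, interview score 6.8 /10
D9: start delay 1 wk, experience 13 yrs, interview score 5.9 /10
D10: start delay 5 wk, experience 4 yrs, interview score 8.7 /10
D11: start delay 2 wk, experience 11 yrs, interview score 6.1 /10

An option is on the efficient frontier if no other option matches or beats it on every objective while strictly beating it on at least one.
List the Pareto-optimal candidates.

D1, D2, D6, D10

D1: not dominated (best experience).
D2: not dominated (best interview score).
D3: dominated by D1 (start delay 1≤3, experience 16≥6, interview score 7.1≥5.2).
D4: dominated by D1 (start delay 1≤5, experience 16≥9, interview score 7.1≥4.2).
D5: dominated by D1 (start delay 1≤6, experience 16≥14, interview score 7.1≥3.6).
D6: not dominated.
D7: dominated by D1 (start delay 1≤15, experience 16≥5, interview score 7.1≥4.0).
D8: dominated by D1 (start delay 1≤4, experience 16≥14, interview score 7.1≥6.8).
D9: dominated by D1 (start delay 1≤1, experience 16≥13, interview score 7.1≥5.9).
D10: not dominated.
D11: dominated by D1 (start delay 1≤2, experience 16≥11, interview score 7.1≥6.1).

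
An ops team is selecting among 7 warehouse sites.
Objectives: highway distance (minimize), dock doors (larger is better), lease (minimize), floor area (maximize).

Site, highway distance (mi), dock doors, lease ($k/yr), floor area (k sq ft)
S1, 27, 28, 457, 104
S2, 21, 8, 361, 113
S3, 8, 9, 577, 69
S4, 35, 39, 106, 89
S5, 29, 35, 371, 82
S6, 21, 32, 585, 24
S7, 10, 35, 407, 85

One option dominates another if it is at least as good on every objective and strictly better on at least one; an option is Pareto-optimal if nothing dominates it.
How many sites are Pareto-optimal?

6

S1: not dominated.
S2: not dominated (best floor area).
S3: not dominated (best highway distance).
S4: not dominated (best dock doors).
S5: not dominated.
S6: dominated by S7 (highway distance 10≤21, dock doors 35≥32, lease 407≤585, floor area 85≥24).
S7: not dominated.
Pareto-optimal: S1, S2, S3, S4, S5, S7 → 6.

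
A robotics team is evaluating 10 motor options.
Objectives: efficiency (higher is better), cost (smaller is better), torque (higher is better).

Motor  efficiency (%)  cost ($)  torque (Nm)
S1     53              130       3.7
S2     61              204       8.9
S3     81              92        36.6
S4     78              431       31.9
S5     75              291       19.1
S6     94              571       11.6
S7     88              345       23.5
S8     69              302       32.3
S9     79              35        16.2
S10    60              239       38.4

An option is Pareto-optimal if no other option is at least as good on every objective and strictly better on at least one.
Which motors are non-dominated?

S3, S6, S7, S9, S10

S1: dominated by S3 (efficiency 81≥53, cost 92≤130, torque 36.6≥3.7).
S2: dominated by S3 (efficiency 81≥61, cost 92≤204, torque 36.6≥8.9).
S3: not dominated.
S4: dominated by S3 (efficiency 81≥78, cost 92≤431, torque 36.6≥31.9).
S5: dominated by S3 (efficiency 81≥75, cost 92≤291, torque 36.6≥19.1).
S6: not dominated (best efficiency).
S7: not dominated.
S8: dominated by S3 (efficiency 81≥69, cost 92≤302, torque 36.6≥32.3).
S9: not dominated (best cost).
S10: not dominated (best torque).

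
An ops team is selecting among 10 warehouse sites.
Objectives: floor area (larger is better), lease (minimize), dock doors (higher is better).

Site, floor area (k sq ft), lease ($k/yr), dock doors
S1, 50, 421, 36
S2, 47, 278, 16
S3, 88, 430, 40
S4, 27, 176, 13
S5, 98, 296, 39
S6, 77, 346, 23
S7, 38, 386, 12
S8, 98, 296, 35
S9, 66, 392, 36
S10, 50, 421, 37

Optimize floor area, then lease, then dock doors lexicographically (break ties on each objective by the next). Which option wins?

First maximize floor area: best is 98, kept {S5, S8}.
Then minimize lease: best is 296, kept {S5, S8}.
Then maximize dock doors: best is 39, kept {S5}.

S5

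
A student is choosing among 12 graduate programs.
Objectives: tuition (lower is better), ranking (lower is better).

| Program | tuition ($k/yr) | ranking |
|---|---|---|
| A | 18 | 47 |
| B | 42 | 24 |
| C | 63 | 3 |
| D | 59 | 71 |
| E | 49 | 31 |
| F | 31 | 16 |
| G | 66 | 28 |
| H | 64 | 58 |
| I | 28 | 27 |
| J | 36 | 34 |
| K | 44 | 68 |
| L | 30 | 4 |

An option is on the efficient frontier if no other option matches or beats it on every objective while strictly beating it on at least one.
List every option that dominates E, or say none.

B, F, I, L

B: tuition 42≤49, ranking 24≤31 — dominates E.
F: tuition 31≤49, ranking 16≤31 — dominates E.
I: tuition 28≤49, ranking 27≤31 — dominates E.
L: tuition 30≤49, ranking 4≤31 — dominates E.
Others (A, C, D, G, H, J, K) are each worse than E on at least one objective.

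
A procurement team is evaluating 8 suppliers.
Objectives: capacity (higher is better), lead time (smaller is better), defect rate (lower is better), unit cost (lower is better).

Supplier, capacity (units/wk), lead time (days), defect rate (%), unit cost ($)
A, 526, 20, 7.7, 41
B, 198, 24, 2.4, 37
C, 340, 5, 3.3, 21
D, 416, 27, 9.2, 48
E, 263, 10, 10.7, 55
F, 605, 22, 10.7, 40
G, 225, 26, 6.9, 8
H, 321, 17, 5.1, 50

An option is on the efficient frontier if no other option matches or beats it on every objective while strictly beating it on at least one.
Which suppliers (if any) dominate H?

C: capacity 340≥321, lead time 5≤17, defect rate 3.3≤5.1, unit cost 21≤50 — dominates H.
Others (A, B, D, E, F, G) are each worse than H on at least one objective.

C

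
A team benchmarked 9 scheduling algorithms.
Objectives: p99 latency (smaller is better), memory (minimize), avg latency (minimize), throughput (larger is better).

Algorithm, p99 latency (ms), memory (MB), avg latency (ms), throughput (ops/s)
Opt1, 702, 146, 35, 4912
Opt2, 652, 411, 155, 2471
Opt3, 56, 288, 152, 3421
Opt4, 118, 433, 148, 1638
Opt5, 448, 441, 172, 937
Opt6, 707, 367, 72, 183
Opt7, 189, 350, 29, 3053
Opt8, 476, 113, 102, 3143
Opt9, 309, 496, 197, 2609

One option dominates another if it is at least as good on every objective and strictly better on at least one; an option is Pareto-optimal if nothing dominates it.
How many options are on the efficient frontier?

Opt1: not dominated (best throughput).
Opt2: dominated by Opt3 (p99 latency 56≤652, memory 288≤411, avg latency 152≤155, throughput 3421≥2471).
Opt3: not dominated (best p99 latency).
Opt4: not dominated.
Opt5: dominated by Opt3 (p99 latency 56≤448, memory 288≤441, avg latency 152≤172, throughput 3421≥937).
Opt6: dominated by Opt1 (p99 latency 702≤707, memory 146≤367, avg latency 35≤72, throughput 4912≥183).
Opt7: not dominated (best avg latency).
Opt8: not dominated (best memory).
Opt9: dominated by Opt3 (p99 latency 56≤309, memory 288≤496, avg latency 152≤197, throughput 3421≥2609).
Pareto-optimal: Opt1, Opt3, Opt4, Opt7, Opt8 → 5.

5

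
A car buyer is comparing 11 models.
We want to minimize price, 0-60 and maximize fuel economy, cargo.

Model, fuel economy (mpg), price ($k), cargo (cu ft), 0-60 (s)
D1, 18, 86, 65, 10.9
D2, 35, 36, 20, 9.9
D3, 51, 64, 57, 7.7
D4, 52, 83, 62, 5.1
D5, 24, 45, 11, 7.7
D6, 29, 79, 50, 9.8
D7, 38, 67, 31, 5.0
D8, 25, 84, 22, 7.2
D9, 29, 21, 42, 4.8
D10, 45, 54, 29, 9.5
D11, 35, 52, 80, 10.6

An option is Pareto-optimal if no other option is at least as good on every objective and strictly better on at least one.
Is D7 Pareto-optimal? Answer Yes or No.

Yes

D1: worse on fuel economy (18 vs 38).
D2: worse on fuel economy (35 vs 38).
D3: worse on 0-60 (7.7 vs 5.0).
D4: worse on price (83 vs 67).
D5: worse on fuel economy (24 vs 38).
D6: worse on fuel economy (29 vs 38).
D8: worse on fuel economy (25 vs 38).
D9: worse on fuel economy (29 vs 38).
D10: worse on cargo (29 vs 31).
D11: worse on fuel economy (35 vs 38).
No option is at least as good as D7 on every objective and strictly better on one.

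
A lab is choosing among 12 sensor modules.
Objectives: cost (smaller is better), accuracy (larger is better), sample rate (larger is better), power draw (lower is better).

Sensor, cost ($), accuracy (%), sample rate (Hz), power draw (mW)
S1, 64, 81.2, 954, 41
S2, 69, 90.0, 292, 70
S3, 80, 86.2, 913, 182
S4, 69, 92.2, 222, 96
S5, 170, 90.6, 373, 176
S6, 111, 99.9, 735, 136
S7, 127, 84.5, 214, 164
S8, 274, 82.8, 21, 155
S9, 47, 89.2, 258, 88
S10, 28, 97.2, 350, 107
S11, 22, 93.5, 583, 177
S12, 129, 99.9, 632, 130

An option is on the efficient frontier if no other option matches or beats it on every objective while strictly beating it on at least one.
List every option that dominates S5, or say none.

S6, S12

S6: cost 111≤170, accuracy 99.9≥90.6, sample rate 735≥373, power draw 136≤176 — dominates S5.
S12: cost 129≤170, accuracy 99.9≥90.6, sample rate 632≥373, power draw 130≤176 — dominates S5.
Others (S1, S2, S3, S4, S7, S8, S9, S10, S11) are each worse than S5 on at least one objective.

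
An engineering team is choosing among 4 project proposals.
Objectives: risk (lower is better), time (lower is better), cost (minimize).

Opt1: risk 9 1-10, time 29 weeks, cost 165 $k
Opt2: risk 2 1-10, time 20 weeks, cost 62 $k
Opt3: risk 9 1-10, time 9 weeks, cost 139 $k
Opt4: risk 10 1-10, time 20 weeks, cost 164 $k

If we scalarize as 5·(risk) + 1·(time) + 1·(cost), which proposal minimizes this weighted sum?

Opt1: 5·9 + 1·29 + 1·165 = 239
Opt2: 5·2 + 1·20 + 1·62 = 92
Opt3: 5·9 + 1·9 + 1·139 = 193
Opt4: 5·10 + 1·20 + 1·164 = 234
Lowest: Opt2 at 92.

Opt2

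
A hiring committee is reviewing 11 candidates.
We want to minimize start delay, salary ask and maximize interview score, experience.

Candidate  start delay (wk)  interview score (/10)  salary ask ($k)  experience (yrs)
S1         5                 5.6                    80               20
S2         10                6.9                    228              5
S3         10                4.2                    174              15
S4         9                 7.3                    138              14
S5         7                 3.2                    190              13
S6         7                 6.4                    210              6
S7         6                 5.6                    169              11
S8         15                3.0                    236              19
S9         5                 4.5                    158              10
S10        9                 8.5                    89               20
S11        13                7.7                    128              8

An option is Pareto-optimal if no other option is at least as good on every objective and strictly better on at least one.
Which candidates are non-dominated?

S1, S6, S10

S1: not dominated (best salary ask).
S2: dominated by S4 (start delay 9≤10, interview score 7.3≥6.9, salary ask 138≤228, experience 14≥5).
S3: dominated by S1 (start delay 5≤10, interview score 5.6≥4.2, salary ask 80≤174, experience 20≥15).
S4: dominated by S10 (start delay 9≤9, interview score 8.5≥7.3, salary ask 89≤138, experience 20≥14).
S5: dominated by S1 (start delay 5≤7, interview score 5.6≥3.2, salary ask 80≤190, experience 20≥13).
S6: not dominated.
S7: dominated by S1 (start delay 5≤6, interview score 5.6≥5.6, salary ask 80≤169, experience 20≥11).
S8: dominated by S1 (start delay 5≤15, interview score 5.6≥3.0, salary ask 80≤236, experience 20≥19).
S9: dominated by S1 (start delay 5≤5, interview score 5.6≥4.5, salary ask 80≤158, experience 20≥10).
S10: not dominated (best interview score).
S11: dominated by S10 (start delay 9≤13, interview score 8.5≥7.7, salary ask 89≤128, experience 20≥8).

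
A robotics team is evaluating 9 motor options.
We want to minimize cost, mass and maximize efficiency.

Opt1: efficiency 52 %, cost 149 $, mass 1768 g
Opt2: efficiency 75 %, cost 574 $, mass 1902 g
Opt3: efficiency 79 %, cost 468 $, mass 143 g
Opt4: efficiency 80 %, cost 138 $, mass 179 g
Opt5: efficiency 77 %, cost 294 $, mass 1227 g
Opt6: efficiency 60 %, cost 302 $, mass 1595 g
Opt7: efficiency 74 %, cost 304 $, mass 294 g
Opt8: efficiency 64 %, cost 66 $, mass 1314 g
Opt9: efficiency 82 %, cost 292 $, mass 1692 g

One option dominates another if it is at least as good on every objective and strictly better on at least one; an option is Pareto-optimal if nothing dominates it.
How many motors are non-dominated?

4

Opt1: dominated by Opt4 (efficiency 80≥52, cost 138≤149, mass 179≤1768).
Opt2: dominated by Opt3 (efficiency 79≥75, cost 468≤574, mass 143≤1902).
Opt3: not dominated (best mass).
Opt4: not dominated.
Opt5: dominated by Opt4 (efficiency 80≥77, cost 138≤294, mass 179≤1227).
Opt6: dominated by Opt4 (efficiency 80≥60, cost 138≤302, mass 179≤1595).
Opt7: dominated by Opt4 (efficiency 80≥74, cost 138≤304, mass 179≤294).
Opt8: not dominated (best cost).
Opt9: not dominated (best efficiency).
Pareto-optimal: Opt3, Opt4, Opt8, Opt9 → 4.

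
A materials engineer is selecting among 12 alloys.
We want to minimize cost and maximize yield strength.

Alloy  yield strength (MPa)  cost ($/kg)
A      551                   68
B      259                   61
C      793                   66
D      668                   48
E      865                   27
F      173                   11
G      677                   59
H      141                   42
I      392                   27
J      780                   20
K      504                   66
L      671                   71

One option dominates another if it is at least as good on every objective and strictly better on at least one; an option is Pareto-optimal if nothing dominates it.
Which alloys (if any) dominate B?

D, E, G, I, J

D: yield strength 668≥259, cost 48≤61 — dominates B.
E: yield strength 865≥259, cost 27≤61 — dominates B.
G: yield strength 677≥259, cost 59≤61 — dominates B.
I: yield strength 392≥259, cost 27≤61 — dominates B.
J: yield strength 780≥259, cost 20≤61 — dominates B.
Others (A, C, F, H, K, L) are each worse than B on at least one objective.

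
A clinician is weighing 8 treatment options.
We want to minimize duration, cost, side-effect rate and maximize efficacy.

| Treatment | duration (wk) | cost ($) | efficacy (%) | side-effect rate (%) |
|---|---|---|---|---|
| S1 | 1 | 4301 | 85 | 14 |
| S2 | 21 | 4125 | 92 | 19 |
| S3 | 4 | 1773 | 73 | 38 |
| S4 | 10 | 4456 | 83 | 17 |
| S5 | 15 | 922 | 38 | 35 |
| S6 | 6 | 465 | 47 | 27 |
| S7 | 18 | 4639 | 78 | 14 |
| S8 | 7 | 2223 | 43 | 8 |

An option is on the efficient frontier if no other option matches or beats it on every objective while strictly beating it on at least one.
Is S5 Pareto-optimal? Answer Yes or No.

No

S6 vs S5: duration 6≤15, cost 465≤922, efficacy 47≥38, side-effect rate 27≤35 — S6 is at least as good on every objective and strictly better on at least one, so S6 dominates S5.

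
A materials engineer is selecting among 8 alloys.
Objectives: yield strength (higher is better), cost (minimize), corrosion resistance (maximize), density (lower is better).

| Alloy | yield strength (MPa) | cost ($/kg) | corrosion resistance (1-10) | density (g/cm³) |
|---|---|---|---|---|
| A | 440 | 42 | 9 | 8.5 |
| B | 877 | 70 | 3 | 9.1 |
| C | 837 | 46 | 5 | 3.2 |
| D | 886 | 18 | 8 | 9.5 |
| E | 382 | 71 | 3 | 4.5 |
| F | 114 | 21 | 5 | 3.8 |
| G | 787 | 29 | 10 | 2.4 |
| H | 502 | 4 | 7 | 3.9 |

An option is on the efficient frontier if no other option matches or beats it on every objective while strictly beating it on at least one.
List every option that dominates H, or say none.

A: worse on yield strength (440 vs 502).
B: worse on cost (70 vs 4).
C: worse on cost (46 vs 4).
D: worse on cost (18 vs 4).
E: worse on yield strength (382 vs 502).
F: worse on yield strength (114 vs 502).
G: worse on cost (29 vs 4).
No option dominates H.

none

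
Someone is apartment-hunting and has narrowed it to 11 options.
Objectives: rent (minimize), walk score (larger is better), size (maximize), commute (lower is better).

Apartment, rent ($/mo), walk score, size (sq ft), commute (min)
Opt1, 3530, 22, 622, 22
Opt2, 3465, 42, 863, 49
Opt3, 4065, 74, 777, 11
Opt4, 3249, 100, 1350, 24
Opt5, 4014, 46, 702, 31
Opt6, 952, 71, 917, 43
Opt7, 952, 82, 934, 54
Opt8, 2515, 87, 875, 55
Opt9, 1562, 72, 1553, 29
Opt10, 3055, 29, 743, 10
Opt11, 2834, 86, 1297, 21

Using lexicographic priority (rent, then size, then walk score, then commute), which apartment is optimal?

First minimize rent: best is 952, kept {Opt6, Opt7}.
Then maximize size: best is 934, kept {Opt7}.

Opt7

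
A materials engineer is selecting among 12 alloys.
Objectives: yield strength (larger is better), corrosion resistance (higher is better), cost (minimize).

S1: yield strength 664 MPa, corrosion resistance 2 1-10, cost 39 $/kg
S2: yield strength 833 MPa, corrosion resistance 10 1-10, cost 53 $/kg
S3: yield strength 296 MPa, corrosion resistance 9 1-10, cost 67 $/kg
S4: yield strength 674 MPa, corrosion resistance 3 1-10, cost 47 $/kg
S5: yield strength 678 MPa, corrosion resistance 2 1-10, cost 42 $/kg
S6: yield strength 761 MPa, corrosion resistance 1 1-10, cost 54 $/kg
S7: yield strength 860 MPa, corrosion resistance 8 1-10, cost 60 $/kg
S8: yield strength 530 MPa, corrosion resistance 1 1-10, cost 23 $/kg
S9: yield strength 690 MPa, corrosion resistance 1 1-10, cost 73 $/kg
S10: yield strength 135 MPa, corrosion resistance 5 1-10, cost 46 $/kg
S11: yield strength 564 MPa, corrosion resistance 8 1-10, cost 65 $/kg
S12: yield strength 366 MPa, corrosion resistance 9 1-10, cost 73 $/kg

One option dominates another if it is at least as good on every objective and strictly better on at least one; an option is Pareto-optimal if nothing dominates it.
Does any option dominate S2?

No

S1: worse on yield strength (664 vs 833).
S3: worse on yield strength (296 vs 833).
S4: worse on yield strength (674 vs 833).
S5: worse on yield strength (678 vs 833).
S6: worse on yield strength (761 vs 833).
S7: worse on corrosion resistance (8 vs 10).
S8: worse on yield strength (530 vs 833).
S9: worse on yield strength (690 vs 833).
S10: worse on yield strength (135 vs 833).
S11: worse on yield strength (564 vs 833).
S12: worse on yield strength (366 vs 833).
No option is at least as good as S2 on every objective and strictly better on one.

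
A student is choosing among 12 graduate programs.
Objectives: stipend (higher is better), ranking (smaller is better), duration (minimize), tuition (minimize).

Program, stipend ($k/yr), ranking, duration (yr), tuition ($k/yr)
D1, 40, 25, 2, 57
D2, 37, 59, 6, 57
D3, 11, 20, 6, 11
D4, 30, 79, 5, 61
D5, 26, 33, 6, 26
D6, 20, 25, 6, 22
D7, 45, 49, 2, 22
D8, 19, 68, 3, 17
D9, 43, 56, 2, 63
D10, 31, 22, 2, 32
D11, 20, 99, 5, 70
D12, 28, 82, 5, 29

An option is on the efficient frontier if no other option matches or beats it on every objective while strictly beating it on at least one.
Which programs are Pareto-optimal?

D1, D3, D5, D6, D7, D8, D10

D1: not dominated.
D2: dominated by D1 (stipend 40≥37, ranking 25≤59, duration 2≤6, tuition 57≤57).
D3: not dominated (best ranking).
D4: dominated by D1 (stipend 40≥30, ranking 25≤79, duration 2≤5, tuition 57≤61).
D5: not dominated.
D6: not dominated.
D7: not dominated (best stipend).
D8: not dominated.
D9: dominated by D7 (stipend 45≥43, ranking 49≤56, duration 2≤2, tuition 22≤63).
D10: not dominated.
D11: dominated by D1 (stipend 40≥20, ranking 25≤99, duration 2≤5, tuition 57≤70).
D12: dominated by D7 (stipend 45≥28, ranking 49≤82, duration 2≤5, tuition 22≤29).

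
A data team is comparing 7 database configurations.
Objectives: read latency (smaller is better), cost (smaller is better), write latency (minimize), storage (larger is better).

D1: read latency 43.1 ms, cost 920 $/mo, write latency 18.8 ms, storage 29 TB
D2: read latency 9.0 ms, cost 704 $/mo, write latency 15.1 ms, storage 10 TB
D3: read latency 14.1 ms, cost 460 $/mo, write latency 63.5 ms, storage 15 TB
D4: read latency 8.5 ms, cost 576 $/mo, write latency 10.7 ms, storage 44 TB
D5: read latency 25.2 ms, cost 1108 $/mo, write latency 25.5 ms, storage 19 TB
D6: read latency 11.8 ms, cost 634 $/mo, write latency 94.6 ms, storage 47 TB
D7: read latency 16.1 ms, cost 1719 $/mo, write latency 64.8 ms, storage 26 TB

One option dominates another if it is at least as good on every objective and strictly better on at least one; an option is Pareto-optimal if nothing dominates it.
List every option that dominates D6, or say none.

D1: worse on read latency (43.1 vs 11.8).
D2: worse on cost (704 vs 634).
D3: worse on read latency (14.1 vs 11.8).
D4: worse on storage (44 vs 47).
D5: worse on read latency (25.2 vs 11.8).
D7: worse on read latency (16.1 vs 11.8).
No option dominates D6.

none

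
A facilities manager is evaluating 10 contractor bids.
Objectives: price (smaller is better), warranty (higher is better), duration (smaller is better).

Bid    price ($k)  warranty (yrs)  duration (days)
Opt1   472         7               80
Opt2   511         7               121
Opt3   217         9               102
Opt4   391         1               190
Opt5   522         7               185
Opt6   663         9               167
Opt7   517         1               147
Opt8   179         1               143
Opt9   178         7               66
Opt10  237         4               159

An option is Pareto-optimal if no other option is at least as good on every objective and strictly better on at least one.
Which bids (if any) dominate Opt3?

none

Opt1: worse on price (472 vs 217).
Opt2: worse on price (511 vs 217).
Opt4: worse on price (391 vs 217).
Opt5: worse on price (522 vs 217).
Opt6: worse on price (663 vs 217).
Opt7: worse on price (517 vs 217).
Opt8: worse on warranty (1 vs 9).
Opt9: worse on warranty (7 vs 9).
Opt10: worse on price (237 vs 217).
No option dominates Opt3.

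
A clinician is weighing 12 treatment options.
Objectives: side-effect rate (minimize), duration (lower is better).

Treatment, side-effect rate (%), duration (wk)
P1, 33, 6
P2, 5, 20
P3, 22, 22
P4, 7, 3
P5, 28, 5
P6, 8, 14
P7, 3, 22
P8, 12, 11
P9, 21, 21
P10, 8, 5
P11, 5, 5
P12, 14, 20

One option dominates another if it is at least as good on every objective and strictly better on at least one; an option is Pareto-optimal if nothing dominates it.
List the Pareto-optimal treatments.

P1: dominated by P4 (side-effect rate 7≤33, duration 3≤6).
P2: dominated by P11 (side-effect rate 5≤5, duration 5≤20).
P3: dominated by P2 (side-effect rate 5≤22, duration 20≤22).
P4: not dominated (best duration).
P5: dominated by P4 (side-effect rate 7≤28, duration 3≤5).
P6: dominated by P4 (side-effect rate 7≤8, duration 3≤14).
P7: not dominated (best side-effect rate).
P8: dominated by P4 (side-effect rate 7≤12, duration 3≤11).
P9: dominated by P2 (side-effect rate 5≤21, duration 20≤21).
P10: dominated by P4 (side-effect rate 7≤8, duration 3≤5).
P11: not dominated.
P12: dominated by P2 (side-effect rate 5≤14, duration 20≤20).

P4, P7, P11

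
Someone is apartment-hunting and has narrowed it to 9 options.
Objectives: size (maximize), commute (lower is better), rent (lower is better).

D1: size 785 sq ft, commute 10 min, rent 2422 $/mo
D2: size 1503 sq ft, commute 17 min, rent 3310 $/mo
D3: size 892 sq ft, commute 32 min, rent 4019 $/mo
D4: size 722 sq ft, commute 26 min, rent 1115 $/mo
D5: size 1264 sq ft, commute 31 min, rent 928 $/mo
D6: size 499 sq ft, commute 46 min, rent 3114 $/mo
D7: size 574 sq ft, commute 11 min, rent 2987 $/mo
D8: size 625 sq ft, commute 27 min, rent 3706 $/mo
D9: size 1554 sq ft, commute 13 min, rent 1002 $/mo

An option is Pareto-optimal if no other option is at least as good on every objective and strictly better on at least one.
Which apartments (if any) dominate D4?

D9

D9: size 1554≥722, commute 13≤26, rent 1002≤1115 — dominates D4.
Others (D1, D2, D3, D5, D6, D7, D8) are each worse than D4 on at least one objective.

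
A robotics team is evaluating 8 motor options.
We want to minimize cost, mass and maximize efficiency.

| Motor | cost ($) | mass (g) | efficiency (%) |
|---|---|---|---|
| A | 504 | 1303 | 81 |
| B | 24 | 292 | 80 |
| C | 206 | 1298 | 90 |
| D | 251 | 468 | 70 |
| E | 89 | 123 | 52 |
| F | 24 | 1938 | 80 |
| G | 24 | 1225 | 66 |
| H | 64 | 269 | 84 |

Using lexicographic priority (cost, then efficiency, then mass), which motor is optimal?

B

First minimize cost: best is 24, kept {B, F, G}.
Then maximize efficiency: best is 80, kept {B, F}.
Then minimize mass: best is 292, kept {B}.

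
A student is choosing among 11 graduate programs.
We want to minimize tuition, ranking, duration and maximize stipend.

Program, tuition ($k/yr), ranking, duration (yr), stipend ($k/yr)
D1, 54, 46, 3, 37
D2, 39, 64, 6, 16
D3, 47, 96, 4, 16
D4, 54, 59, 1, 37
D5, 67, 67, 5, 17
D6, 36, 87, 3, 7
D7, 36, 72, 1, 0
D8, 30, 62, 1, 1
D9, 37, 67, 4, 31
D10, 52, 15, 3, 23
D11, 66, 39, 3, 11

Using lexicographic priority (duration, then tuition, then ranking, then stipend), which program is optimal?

First minimize duration: best is 1, kept {D4, D7, D8}.
Then minimize tuition: best is 30, kept {D8}.

D8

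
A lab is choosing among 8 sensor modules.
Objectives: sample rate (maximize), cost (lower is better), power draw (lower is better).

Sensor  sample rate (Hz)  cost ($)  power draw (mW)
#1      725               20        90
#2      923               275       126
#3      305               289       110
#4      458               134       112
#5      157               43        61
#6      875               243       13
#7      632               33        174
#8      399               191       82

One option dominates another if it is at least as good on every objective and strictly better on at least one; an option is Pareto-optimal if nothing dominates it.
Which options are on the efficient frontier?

#1, #2, #5, #6, #8

#1: not dominated (best cost).
#2: not dominated (best sample rate).
#3: dominated by #1 (sample rate 725≥305, cost 20≤289, power draw 90≤110).
#4: dominated by #1 (sample rate 725≥458, cost 20≤134, power draw 90≤112).
#5: not dominated.
#6: not dominated (best power draw).
#7: dominated by #1 (sample rate 725≥632, cost 20≤33, power draw 90≤174).
#8: not dominated.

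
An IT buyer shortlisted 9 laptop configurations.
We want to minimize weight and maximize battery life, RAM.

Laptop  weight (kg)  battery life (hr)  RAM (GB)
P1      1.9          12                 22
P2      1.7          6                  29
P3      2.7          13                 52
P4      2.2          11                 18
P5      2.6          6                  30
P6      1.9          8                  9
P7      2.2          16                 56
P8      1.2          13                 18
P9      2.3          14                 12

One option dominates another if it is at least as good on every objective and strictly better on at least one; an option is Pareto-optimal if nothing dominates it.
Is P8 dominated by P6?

P6 vs P8: P6 is worse on weight (1.9 vs 1.2), so it does not dominate P8.

No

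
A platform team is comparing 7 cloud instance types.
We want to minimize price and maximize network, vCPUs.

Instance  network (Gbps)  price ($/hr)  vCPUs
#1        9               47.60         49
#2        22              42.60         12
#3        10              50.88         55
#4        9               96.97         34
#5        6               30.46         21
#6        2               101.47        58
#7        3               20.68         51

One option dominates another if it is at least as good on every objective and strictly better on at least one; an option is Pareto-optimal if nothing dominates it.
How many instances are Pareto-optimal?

#1: not dominated.
#2: not dominated (best network).
#3: not dominated.
#4: dominated by #1 (network 9≥9, price 47.60≤96.97, vCPUs 49≥34).
#5: not dominated.
#6: not dominated (best vCPUs).
#7: not dominated (best price).
Pareto-optimal: #1, #2, #3, #5, #6, #7 → 6.

6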